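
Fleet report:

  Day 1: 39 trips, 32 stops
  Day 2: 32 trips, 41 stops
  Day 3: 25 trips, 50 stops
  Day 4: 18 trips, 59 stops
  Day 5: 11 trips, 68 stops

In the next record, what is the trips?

4

Trips: −7 each step; 39, 32, 25, 18, 11 → 4.
Stops — +9 each step: 32, 41, 50, 59, 68 → 77.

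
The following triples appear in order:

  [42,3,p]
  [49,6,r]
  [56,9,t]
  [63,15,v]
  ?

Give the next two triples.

[70,24,x], [77,39,z]

For the first coordinate, +7 each step: 42, 49, 56, 63 → 70 → 77.
Second coordinate — each term is the sum of the two before it: 3, 6, 9, 15 → 24 → 39.
Letter goes p, r, t, v → x → z (letters move forward 2 places in the alphabet).
So the next two triples are [70,24,x] and [77,39,z].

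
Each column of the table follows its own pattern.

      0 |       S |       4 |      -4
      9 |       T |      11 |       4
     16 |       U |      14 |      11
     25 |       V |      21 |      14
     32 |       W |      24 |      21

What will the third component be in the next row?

31

Third component goes 4, 11, 14, 21, 24 → 31 (alternating steps +7, +3, +7, +3, …).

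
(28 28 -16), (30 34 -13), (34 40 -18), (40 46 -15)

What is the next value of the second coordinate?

52

Second coordinate — +6 each step: 28, 34, 40, 46 → 52.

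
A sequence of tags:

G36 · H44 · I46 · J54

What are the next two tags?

Letter: letters move forward 1 place in the alphabet, so G, H, I, J → K → L.
Second component goes 36, 44, 46, 54 → 56 → 64 (alternating steps +8, +2, +8, +2, …).
So the next two tags are K56 and L64.

K56 then L64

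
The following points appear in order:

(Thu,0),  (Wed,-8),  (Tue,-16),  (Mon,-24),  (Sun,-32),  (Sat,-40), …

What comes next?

For the day, runs backward through the weekdays Mon→Sun: Thu, Wed, Tue, Mon, Sun, Sat → Fri.
Second entry goes 0, -8, -16, -24, -32, -40 → -48 (−8 each step).
So the next point is (Fri,-48).

(Fri,-48)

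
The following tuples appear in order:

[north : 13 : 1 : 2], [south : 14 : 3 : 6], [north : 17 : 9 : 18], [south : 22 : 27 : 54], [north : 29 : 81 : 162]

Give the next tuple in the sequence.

Direction: north, south, north, south, north → south (alternates north ↔ south).
Second component goes 13, 14, 17, 22, 29 → 38 (differences are 1, 3, 5, … (increasing by 2 each time)).
For the third component, ×3 each step: 1, 3, 9, 27, 81 → 243.
Fourth component goes 2, 6, 18, 54, 162 → 486 (×3 each step).
Putting it together: [south : 38 : 243 : 486].

[south : 38 : 243 : 486]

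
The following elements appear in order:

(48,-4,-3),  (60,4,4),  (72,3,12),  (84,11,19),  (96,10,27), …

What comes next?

(108,18,34)

First part: +12 each step; 48, 60, 72, 84, 96 → 108.
Second part: alternating steps +8, −1, +8, −1, …, so -4, 4, 3, 11, 10 → 18.
Third part: alternating steps +7, +8, +7, +8, …, so -3, 4, 12, 19, 27 → 34.
So the next element is (108,18,34).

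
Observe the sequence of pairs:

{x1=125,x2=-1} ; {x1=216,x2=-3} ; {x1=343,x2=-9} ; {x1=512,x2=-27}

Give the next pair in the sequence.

X1: 125, 216, 343, 512 → 729 (perfect cubes: 5³, 6³, 7³, …).
For the x2, ×3 each step: -1, -3, -9, -27 → -81.
Combining the parts gives {x1=729,x2=-81}.

{x1=729,x2=-81}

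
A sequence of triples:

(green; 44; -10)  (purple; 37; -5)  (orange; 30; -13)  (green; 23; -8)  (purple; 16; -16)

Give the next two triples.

(orange; 9; -11), (green; 2; -19)

For the colour, repeats green → purple → orange: green, purple, orange, green, purple → orange → green.
Second component goes 44, 37, 30, 23, 16 → 9 → 2 (−7 each step).
Third component: alternating steps +5, −8, +5, −8, …; -10, -5, -13, -8, -16 → -11 → -19.
So the next two triples are (orange; 9; -11) and (green; 2; -19).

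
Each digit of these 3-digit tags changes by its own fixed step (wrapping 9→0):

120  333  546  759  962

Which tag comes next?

175

First digit: +2 each step, mod 10; 1, 3, 5, 7, 9 → 1.
Second digit goes 2, 3, 4, 5, 6 → 7 (+1 each step, mod 10).
Third digit: +3 each step, mod 10, so 0, 3, 6, 9, 2 → 5.
So the next tag is 175.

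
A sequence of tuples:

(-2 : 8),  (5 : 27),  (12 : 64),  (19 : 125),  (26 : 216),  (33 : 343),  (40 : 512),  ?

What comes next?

First part: -2, 5, 12, 19, 26, 33, 40 → 47 (+7 each step).
For the second part, perfect cubes: 2³, 3³, 4³, …: 8, 27, 64, 125, 216, 343, 512 → 729.
Combining the parts gives (47 : 729).

(47 : 729)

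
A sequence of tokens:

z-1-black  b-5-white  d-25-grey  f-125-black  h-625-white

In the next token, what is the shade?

grey

Letter — letters move forward 2 places in the alphabet, wrapping Z→A: z, b, d, f, h → j.
Second component: ×5 each step, so 1, 5, 25, 125, 625 → 3125.
Shade: repeats black → white → grey; black, white, grey, black, white → grey.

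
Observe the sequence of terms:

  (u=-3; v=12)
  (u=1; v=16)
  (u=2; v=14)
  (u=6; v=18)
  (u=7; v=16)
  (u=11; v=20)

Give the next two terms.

U: alternating steps +4, +1, +4, +1, …, so -3, 1, 2, 6, 7, 11 → 12 → 16.
V — alternating steps +4, −2, +4, −2, …: 12, 16, 14, 18, 16, 20 → 18 → 22.
So the next two terms are (u=12; v=18) and (u=16; v=22).

(u=12; v=18), (u=16; v=22)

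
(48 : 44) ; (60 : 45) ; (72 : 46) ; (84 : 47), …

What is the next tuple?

(96 : 48)

First coordinate goes 48, 60, 72, 84 → 96 (+12 each step).
Second coordinate goes 44, 45, 46, 47 → 48 (+1 each step).
So the next tuple is (96 : 48).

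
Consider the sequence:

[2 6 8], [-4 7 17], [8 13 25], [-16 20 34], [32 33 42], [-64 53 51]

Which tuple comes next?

First component goes 2, -4, 8, -16, 32, -64 → 128 (×(-2) each step).
Second component: 6, 7, 13, 20, 33, 53 → 86 (each term is the sum of the two before it).
Third component: 8, 17, 25, 34, 42, 51 → 59 (alternating steps +9, +8, +9, +8, …).
Combining the parts gives [128 86 59].

[128 86 59]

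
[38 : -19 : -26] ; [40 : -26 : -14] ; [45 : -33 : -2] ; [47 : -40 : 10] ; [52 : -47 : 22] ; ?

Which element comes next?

[54 : -54 : 34]

First part: alternating steps +2, +5, +2, +5, …, so 38, 40, 45, 47, 52 → 54.
Second part: −7 each step, so -19, -26, -33, -40, -47 → -54.
For the third part, +12 each step: -26, -14, -2, 10, 22 → 34.
So the next element is [54 : -54 : 34].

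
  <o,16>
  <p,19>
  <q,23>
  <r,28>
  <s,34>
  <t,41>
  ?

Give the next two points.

<u,49>, <v,58>

Letter: o, p, q, r, s, t → u → v (letters move forward 1 place in the alphabet).
Second part — differences are 3, 4, 5, … (increasing by 1 each time): 16, 19, 23, 28, 34, 41 → 49 → 58.
So the next two points are <u,49> and <v,58>.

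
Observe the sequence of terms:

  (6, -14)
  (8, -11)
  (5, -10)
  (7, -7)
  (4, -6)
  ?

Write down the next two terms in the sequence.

(6, -3), (3, -2)

First component goes 6, 8, 5, 7, 4 → 6 → 3 (alternating steps +2, −3, +2, −3, …).
Second component goes -14, -11, -10, -7, -6 → -3 → -2 (alternating steps +3, +1, +3, +1, …).
Putting the parts together: (6, -3) and then (3, -2).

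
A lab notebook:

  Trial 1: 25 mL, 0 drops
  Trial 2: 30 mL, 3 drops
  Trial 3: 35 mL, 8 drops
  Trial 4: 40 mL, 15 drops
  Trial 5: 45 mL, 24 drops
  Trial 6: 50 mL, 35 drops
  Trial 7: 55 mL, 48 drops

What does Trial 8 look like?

60 mL, 63 drops

ML: 25, 30, 35, 40, 45, 50, 55 → 60 (+5 each step).
Drops: 0, 3, 8, 15, 24, 35, 48 → 63 (differences are 3, 5, 7, … (increasing by 2 each time)).
Putting it together: 60 mL, 63 drops.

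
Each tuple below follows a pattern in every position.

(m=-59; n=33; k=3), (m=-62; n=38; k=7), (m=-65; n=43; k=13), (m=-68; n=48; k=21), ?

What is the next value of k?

For the k, differences are 4, 6, 8, … (increasing by 2 each time): 3, 7, 13, 21 → 31.

31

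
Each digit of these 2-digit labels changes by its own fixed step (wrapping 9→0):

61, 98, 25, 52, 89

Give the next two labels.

16, 43

First digit — +3 each step, mod 10: 6, 9, 2, 5, 8 → 1 → 4.
Second digit: −3 each step, mod 10, so 1, 8, 5, 2, 9 → 6 → 3.
So the next two labels are 16 and 43.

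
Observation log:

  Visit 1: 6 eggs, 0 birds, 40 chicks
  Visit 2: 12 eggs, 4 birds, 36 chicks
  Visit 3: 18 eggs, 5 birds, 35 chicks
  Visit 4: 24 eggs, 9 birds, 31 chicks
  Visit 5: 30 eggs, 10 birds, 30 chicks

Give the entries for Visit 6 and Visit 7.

36 eggs, 14 birds, 26 chicks; 42 eggs, 15 birds, 25 chicks

Eggs: +6 each step; 6, 12, 18, 24, 30 → 36 → 42.
For the birds, alternating steps +4, +1, +4, +1, …: 0, 4, 5, 9, 10 → 14 → 15.
Chicks — together with the birds always sums to 40: 40, 36, 35, 31, 30 → 26 → 25.
Putting the parts together: 36 eggs, 14 birds, 26 chicks and then 42 eggs, 15 birds, 25 chicks.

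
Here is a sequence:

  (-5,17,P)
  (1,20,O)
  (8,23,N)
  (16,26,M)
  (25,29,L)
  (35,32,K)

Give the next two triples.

First entry: differences are 6, 7, 8, … (increasing by 1 each time); -5, 1, 8, 16, 25, 35 → 46 → 58.
Second entry: +3 each step; 17, 20, 23, 26, 29, 32 → 35 → 38.
Letter goes P, O, N, M, L, K → J → I (letters move back 1 place in the alphabet).
So the next two triples are (46,35,J) and (58,38,I).

(46,35,J), (58,38,I)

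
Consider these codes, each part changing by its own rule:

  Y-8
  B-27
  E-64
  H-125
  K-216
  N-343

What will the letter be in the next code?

Letter goes Y, B, E, H, K, N → Q (letters move forward 3 places in the alphabet, wrapping Z→A).

Q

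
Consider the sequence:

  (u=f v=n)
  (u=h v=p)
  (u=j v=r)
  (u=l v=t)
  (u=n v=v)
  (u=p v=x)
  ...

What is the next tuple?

(u=r v=z)

U — letters move forward 2 places in the alphabet: f, h, j, l, n, p → r.
For the v, letters move forward 2 places in the alphabet: n, p, r, t, v, x → z.
Combining the parts gives (u=r v=z).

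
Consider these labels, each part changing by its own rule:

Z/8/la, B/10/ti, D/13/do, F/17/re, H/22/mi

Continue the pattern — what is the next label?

Letter: letters move forward 2 places in the alphabet, wrapping Z→A; Z, B, D, F, H → J.
Second component — differences are 2, 3, 4, … (increasing by 1 each time): 8, 10, 13, 17, 22 → 28.
Note — runs through the solfège scale do→ti: la, ti, do, re, mi → fa.
Putting it together: J/28/fa.

J/28/fa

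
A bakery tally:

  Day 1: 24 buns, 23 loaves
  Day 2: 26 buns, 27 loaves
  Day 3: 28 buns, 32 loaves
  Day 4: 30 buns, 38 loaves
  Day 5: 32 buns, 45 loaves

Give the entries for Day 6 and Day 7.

34 buns, 53 loaves; 36 buns, 62 loaves

Buns: 24, 26, 28, 30, 32 → 34 → 36 (+2 each step).
For the loaves, differences are 4, 5, 6, … (increasing by 1 each time): 23, 27, 32, 38, 45 → 53 → 62.
Putting the parts together: 34 buns, 53 loaves and then 36 buns, 62 loaves.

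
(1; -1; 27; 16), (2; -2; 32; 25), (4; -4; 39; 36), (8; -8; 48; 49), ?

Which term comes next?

(16; -16; 59; 64)

First component goes 1, 2, 4, 8 → 16 (×2 each step).
Second component: ×2 each step; -1, -2, -4, -8 → -16.
Third component: differences are 5, 7, 9, … (increasing by 2 each time); 27, 32, 39, 48 → 59.
Fourth component: 16, 25, 36, 49 → 64 (perfect squares: 4², 5², 6², …).
So the next term is (16; -16; 59; 64).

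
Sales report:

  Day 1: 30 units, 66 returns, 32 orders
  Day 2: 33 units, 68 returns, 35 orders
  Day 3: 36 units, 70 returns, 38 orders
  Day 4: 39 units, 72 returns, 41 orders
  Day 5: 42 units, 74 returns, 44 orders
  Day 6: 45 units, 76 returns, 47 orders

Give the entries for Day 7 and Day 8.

Units: +3 each step; 30, 33, 36, 39, 42, 45 → 48 → 51.
For the returns, +2 each step: 66, 68, 70, 72, 74, 76 → 78 → 80.
Orders: always 2 more than the units; 32, 35, 38, 41, 44, 47 → 50 → 53.
So the next two rows are 48 units, 78 returns, 50 orders and 51 units, 80 returns, 53 orders.

48 units, 78 returns, 50 orders; 51 units, 80 returns, 53 orders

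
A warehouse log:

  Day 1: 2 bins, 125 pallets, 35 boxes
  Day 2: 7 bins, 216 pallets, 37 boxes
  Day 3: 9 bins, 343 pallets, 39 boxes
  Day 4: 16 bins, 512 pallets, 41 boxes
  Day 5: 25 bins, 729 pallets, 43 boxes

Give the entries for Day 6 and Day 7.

Bins: each term is the sum of the two before it, so 2, 7, 9, 16, 25 → 41 → 66.
Pallets — perfect cubes: 5³, 6³, 7³, …: 125, 216, 343, 512, 729 → 1000 → 1331.
Boxes: +2 each step; 35, 37, 39, 41, 43 → 45 → 47.
Putting the parts together: 41 bins, 1000 pallets, 45 boxes and then 66 bins, 1331 pallets, 47 boxes.

41 bins, 1000 pallets, 45 boxes; 66 bins, 1331 pallets, 47 boxes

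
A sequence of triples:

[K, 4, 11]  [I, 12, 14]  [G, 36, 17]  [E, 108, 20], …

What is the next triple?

Letter goes K, I, G, E → C (letters move back 2 places in the alphabet).
Second entry: 4, 12, 36, 108 → 324 (×3 each step).
Third entry: 11, 14, 17, 20 → 23 (+3 each step).
Combining the parts gives [C, 324, 23].

[C, 324, 23]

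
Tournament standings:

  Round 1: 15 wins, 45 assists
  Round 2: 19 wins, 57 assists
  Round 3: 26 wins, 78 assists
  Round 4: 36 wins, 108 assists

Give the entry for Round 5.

49 wins, 147 assists

For the wins, differences are 4, 7, 10, … (increasing by 3 each time): 15, 19, 26, 36 → 49.
Assists goes 45, 57, 78, 108 → 147 (always 3 × the wins).
So the next line is 49 wins, 147 assists.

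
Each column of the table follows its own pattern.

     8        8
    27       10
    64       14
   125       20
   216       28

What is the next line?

First component — perfect cubes: 2³, 3³, 4³, …: 8, 27, 64, 125, 216 → 343.
Second component: differences are 2, 4, 6, … (increasing by 2 each time); 8, 10, 14, 20, 28 → 38.
Combining the parts gives 343  38.

343  38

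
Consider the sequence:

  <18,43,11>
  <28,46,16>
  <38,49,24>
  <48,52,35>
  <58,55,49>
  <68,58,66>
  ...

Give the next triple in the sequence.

<78,61,86>

First part: 18, 28, 38, 48, 58, 68 → 78 (+10 each step).
Second part goes 43, 46, 49, 52, 55, 58 → 61 (+3 each step).
Third part: 11, 16, 24, 35, 49, 66 → 86 (differences are 5, 8, 11, … (increasing by 3 each time)).
Combining the parts gives <78,61,86>.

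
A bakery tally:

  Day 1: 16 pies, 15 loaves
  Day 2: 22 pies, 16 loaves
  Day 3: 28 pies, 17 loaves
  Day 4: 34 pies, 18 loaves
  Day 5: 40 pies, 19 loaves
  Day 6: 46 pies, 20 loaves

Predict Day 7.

Pies: 16, 22, 28, 34, 40, 46 → 52 (+6 each step).
Loaves: +1 each step, so 15, 16, 17, 18, 19, 20 → 21.
So the next row is 52 pies, 21 loaves.

52 pies, 21 loaves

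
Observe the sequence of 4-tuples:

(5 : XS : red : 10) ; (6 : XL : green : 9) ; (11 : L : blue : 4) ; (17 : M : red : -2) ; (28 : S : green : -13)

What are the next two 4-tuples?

First component goes 5, 6, 11, 17, 28 → 45 → 73 (each term is the sum of the two before it).
Size — runs backward through clothing sizes XS→XL: XS, XL, L, M, S → XS → XL.
Colour: repeats red → green → blue, so red, green, blue, red, green → blue → red.
Fourth component: together with the first component always sums to 15; 10, 9, 4, -2, -13 → -30 → -58.
Putting the parts together: (45 : XS : blue : -30) and then (73 : XL : red : -58).

(45 : XS : blue : -30), (73 : XL : red : -58)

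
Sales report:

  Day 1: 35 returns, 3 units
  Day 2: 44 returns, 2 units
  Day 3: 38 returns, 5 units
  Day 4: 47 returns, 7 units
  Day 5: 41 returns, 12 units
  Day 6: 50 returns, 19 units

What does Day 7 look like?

Returns: 35, 44, 38, 47, 41, 50 → 44 (alternating steps +9, −6, +9, −6, …).
Units — each term is the sum of the two before it: 3, 2, 5, 7, 12, 19 → 31.
So the next row is 44 returns, 31 units.

44 returns, 31 units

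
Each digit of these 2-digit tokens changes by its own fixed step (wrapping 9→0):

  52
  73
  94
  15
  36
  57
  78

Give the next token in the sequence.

For the first digit, +2 each step, mod 10: 5, 7, 9, 1, 3, 5, 7 → 9.
For the second digit, +1 each step, mod 10: 2, 3, 4, 5, 6, 7, 8 → 9.
Combining the parts gives 99.

99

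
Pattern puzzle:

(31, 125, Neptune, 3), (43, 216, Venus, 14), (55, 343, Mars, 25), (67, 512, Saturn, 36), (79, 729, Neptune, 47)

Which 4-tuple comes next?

(91, 1000, Venus, 58)

First coordinate goes 31, 43, 55, 67, 79 → 91 (+12 each step).
Second coordinate: perfect cubes: 5³, 6³, 7³, …; 125, 216, 343, 512, 729 → 1000.
Planet: repeats Neptune → Venus → Mars → Saturn, so Neptune, Venus, Mars, Saturn, Neptune → Venus.
For the fourth coordinate, +11 each step: 3, 14, 25, 36, 47 → 58.
So the next 4-tuple is (91, 1000, Venus, 58).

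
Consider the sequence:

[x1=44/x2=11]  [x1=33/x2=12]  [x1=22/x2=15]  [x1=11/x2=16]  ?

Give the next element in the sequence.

[x1=0/x2=19]

X1 — −11 each step: 44, 33, 22, 11 → 0.
X2: alternating steps +1, +3, +1, +3, …, so 11, 12, 15, 16 → 19.
Putting it together: [x1=0/x2=19].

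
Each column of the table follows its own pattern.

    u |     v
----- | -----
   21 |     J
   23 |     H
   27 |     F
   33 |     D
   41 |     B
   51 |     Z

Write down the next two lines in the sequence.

63  X; 77  V

For the column u, differences are 2, 4, 6, … (increasing by 2 each time): 21, 23, 27, 33, 41, 51 → 63 → 77.
Column v: letters move back 2 places in the alphabet, wrapping A→Z, so J, H, F, D, B, Z → X → V.
So the next two lines are 63  X and 77  V.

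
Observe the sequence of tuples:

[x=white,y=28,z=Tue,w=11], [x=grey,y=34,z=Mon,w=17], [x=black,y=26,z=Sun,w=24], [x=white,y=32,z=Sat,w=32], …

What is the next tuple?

X goes white, grey, black, white → grey (repeats white → grey → black).
Y goes 28, 34, 26, 32 → 24 (alternating steps +6, −8, +6, −8, …).
Z — runs backward through the weekdays Mon→Sun: Tue, Mon, Sun, Sat → Fri.
W: differences are 6, 7, 8, … (increasing by 1 each time), so 11, 17, 24, 32 → 41.
Putting it together: [x=grey,y=24,z=Fri,w=41].

[x=grey,y=24,z=Fri,w=41]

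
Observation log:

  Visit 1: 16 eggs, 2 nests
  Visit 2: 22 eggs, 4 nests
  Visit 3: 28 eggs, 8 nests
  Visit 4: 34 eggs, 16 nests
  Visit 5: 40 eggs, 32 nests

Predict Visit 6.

Eggs goes 16, 22, 28, 34, 40 → 46 (+6 each step).
Nests goes 2, 4, 8, 16, 32 → 64 (×2 each step).
So the next line is 46 eggs, 64 nests.

46 eggs, 64 nests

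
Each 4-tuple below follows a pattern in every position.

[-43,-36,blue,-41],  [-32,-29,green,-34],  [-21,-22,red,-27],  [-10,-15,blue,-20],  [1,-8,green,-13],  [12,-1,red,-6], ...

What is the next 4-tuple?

[23,6,blue,1]

For the first entry, +11 each step: -43, -32, -21, -10, 1, 12 → 23.
Second entry — +7 each step: -36, -29, -22, -15, -8, -1 → 6.
For the colour, repeats blue → green → red: blue, green, red, blue, green, red → blue.
For the fourth entry, always 5 less than the second entry: -41, -34, -27, -20, -13, -6 → 1.
So the next 4-tuple is [23,6,blue,1].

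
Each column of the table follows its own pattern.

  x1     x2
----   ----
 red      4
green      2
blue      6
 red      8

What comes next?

Column x1 goes red, green, blue, red → green (repeats red → green → blue).
Column x2: each term is the sum of the two before it; 4, 2, 6, 8 → 14.
So the next row is green  14.

green  14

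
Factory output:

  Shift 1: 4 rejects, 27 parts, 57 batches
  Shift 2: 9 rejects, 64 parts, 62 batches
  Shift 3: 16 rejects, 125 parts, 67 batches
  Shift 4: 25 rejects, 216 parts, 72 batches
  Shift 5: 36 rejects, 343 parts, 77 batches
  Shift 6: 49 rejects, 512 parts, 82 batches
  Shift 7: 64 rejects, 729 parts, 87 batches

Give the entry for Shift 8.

Rejects goes 4, 9, 16, 25, 36, 49, 64 → 81 (perfect squares: 2², 3², 4², …).
Parts: perfect cubes: 3³, 4³, 5³, …; 27, 64, 125, 216, 343, 512, 729 → 1000.
Batches goes 57, 62, 67, 72, 77, 82, 87 → 92 (+5 each step).
Combining the parts gives 81 rejects, 1000 parts, 92 batches.

81 rejects, 1000 parts, 92 batches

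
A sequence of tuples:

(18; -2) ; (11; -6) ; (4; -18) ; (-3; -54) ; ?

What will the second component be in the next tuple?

-162

First component: 18, 11, 4, -3 → -10 (−7 each step).
For the second component, ×3 each step: -2, -6, -18, -54 → -162.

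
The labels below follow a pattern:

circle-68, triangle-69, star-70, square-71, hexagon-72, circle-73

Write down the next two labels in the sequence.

Shape — repeats circle → triangle → star → square → hexagon: circle, triangle, star, square, hexagon, circle → triangle → star.
Second component: 68, 69, 70, 71, 72, 73 → 74 → 75 (+1 each step).
Putting the parts together: triangle-74 and then star-75.

triangle-74, star-75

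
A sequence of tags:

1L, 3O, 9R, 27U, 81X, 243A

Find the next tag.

729D

For the first component, ×3 each step: 1, 3, 9, 27, 81, 243 → 729.
For the letter, letters move forward 3 places in the alphabet, wrapping Z→A: L, O, R, U, X, A → D.
Putting it together: 729D.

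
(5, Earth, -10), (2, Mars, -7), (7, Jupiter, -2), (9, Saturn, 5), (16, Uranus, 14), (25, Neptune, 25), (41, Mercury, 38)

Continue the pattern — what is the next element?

First slot: each term is the sum of the two before it; 5, 2, 7, 9, 16, 25, 41 → 66.
For the planet, runs through the planets Mercury→Neptune: Earth, Mars, Jupiter, Saturn, Uranus, Neptune, Mercury → Venus.
Third slot: -10, -7, -2, 5, 14, 25, 38 → 53 (differences are 3, 5, 7, … (increasing by 2 each time)).
So the next element is (66, Venus, 53).

(66, Venus, 53)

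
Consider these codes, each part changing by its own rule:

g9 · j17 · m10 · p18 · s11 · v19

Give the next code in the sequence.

y12

For the letter, letters move forward 3 places in the alphabet: g, j, m, p, s, v → y.
Second component: alternating steps +8, −7, +8, −7, …; 9, 17, 10, 18, 11, 19 → 12.
So the next code is y12.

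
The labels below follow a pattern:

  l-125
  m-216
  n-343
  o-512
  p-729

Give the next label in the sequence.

For the letter, letters move forward 1 place in the alphabet: l, m, n, o, p → q.
Second component: 125, 216, 343, 512, 729 → 1000 (perfect cubes: 5³, 6³, 7³, …).
So the next label is q-1000.

q-1000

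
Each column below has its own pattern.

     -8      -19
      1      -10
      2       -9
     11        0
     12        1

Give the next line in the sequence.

For the first component, alternating steps +9, +1, +9, +1, …: -8, 1, 2, 11, 12 → 21.
Second component: always 11 less than the first component; -19, -10, -9, 0, 1 → 10.
Putting it together: 21  10.

21  10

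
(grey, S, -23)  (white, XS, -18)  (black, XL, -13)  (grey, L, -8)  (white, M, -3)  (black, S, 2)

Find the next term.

For the shade, repeats grey → white → black: grey, white, black, grey, white, black → grey.
Size goes S, XS, XL, L, M, S → XS (repeats S → XS → XL → L → M).
For the third slot, +5 each step: -23, -18, -13, -8, -3, 2 → 7.
Combining the parts gives (grey, XS, 7).

(grey, XS, 7)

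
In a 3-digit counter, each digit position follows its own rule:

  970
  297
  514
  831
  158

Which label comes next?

For the first digit, +3 each step, mod 10: 9, 2, 5, 8, 1 → 4.
Second digit: 7, 9, 1, 3, 5 → 7 (+2 each step, mod 10).
Third digit: −3 each step, mod 10, so 0, 7, 4, 1, 8 → 5.
So the next label is 475.

475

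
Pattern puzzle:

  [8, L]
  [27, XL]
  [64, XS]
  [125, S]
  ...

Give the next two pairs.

[216, M], [343, L]

First component: perfect cubes: 2³, 3³, 4³, …, so 8, 27, 64, 125 → 216 → 343.
Size: L, XL, XS, S → M → L (runs through clothing sizes XS→XL).
Putting the parts together: [216, M] and then [343, L].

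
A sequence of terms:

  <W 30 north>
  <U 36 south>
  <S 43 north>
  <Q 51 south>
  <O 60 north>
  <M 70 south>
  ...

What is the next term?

For the letter, letters move back 2 places in the alphabet: W, U, S, Q, O, M → K.
Second component — differences are 6, 7, 8, … (increasing by 1 each time): 30, 36, 43, 51, 60, 70 → 81.
Direction: north, south, north, south, north, south → north (alternates north ↔ south).
Putting it together: <K 81 north>.

<K 81 north>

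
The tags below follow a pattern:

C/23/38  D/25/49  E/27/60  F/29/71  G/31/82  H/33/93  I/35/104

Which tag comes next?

Letter: letters move forward 1 place in the alphabet, so C, D, E, F, G, H, I → J.
For the second component, +2 each step: 23, 25, 27, 29, 31, 33, 35 → 37.
Third component goes 38, 49, 60, 71, 82, 93, 104 → 115 (+11 each step).
So the next tag is J/37/115.

J/37/115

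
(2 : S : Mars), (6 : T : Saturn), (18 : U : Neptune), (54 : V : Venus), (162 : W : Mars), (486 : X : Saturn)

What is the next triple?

(1458 : Y : Neptune)

First component goes 2, 6, 18, 54, 162, 486 → 1458 (×3 each step).
Letter: S, T, U, V, W, X → Y (letters move forward 1 place in the alphabet).
For the planet, repeats Mars → Saturn → Neptune → Venus: Mars, Saturn, Neptune, Venus, Mars, Saturn → Neptune.
Combining the parts gives (1458 : Y : Neptune).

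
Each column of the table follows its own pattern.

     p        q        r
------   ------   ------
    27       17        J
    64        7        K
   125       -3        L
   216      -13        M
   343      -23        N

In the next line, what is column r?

O

Column r: letters move forward 1 place in the alphabet; J, K, L, M, N → O.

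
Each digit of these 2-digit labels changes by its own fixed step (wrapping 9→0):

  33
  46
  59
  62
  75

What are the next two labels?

For the first digit, +1 each step, mod 10: 3, 4, 5, 6, 7 → 8 → 9.
Second digit: +3 each step, mod 10, so 3, 6, 9, 2, 5 → 8 → 1.
Putting the parts together: 88 and then 91.

88 then 91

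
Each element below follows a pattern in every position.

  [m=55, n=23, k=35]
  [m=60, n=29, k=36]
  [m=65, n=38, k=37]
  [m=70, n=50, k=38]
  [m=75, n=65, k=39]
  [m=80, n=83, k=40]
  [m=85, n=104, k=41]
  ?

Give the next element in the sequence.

M goes 55, 60, 65, 70, 75, 80, 85 → 90 (+5 each step).
N goes 23, 29, 38, 50, 65, 83, 104 → 128 (differences are 6, 9, 12, … (increasing by 3 each time)).
K goes 35, 36, 37, 38, 39, 40, 41 → 42 (+1 each step).
Combining the parts gives [m=90, n=128, k=42].

[m=90, n=128, k=42]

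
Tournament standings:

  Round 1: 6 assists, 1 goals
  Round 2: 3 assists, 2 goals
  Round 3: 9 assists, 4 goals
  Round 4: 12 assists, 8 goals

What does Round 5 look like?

21 assists, 16 goals

Assists: each term is the sum of the two before it, so 6, 3, 9, 12 → 21.
Goals goes 1, 2, 4, 8 → 16 (×2 each step).
So the next row is 21 assists, 16 goals.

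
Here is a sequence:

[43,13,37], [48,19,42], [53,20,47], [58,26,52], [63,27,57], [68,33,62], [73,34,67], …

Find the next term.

First slot — +5 each step: 43, 48, 53, 58, 63, 68, 73 → 78.
Second slot — alternating steps +6, +1, +6, +1, …: 13, 19, 20, 26, 27, 33, 34 → 40.
Third slot: always 6 less than the first slot; 37, 42, 47, 52, 57, 62, 67 → 72.
Putting it together: [78,40,72].

[78,40,72]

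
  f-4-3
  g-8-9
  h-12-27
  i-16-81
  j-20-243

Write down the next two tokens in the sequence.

k-24-729, l-28-2187

Letter goes f, g, h, i, j → k → l (letters move forward 1 place in the alphabet).
Second component: +4 each step, so 4, 8, 12, 16, 20 → 24 → 28.
Third component: 3, 9, 27, 81, 243 → 729 → 2187 (×3 each step).
So the next two tokens are k-24-729 and l-28-2187.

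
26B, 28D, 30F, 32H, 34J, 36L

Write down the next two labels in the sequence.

38N, 40P

First component: +2 each step, so 26, 28, 30, 32, 34, 36 → 38 → 40.
For the letter, letters move forward 2 places in the alphabet: B, D, F, H, J, L → N → P.
So the next two labels are 38N and 40P.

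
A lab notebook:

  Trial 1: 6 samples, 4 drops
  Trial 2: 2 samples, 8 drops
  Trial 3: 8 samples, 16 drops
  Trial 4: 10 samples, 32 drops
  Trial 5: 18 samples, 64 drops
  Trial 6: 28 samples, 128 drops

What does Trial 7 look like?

Samples: 6, 2, 8, 10, 18, 28 → 46 (each term is the sum of the two before it).
Drops: ×2 each step, so 4, 8, 16, 32, 64, 128 → 256.
Combining the parts gives 46 samples, 256 drops.

46 samples, 256 drops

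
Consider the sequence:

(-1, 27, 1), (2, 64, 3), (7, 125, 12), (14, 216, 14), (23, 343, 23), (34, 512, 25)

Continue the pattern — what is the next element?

(47, 729, 34)

First coordinate — differences are 3, 5, 7, … (increasing by 2 each time): -1, 2, 7, 14, 23, 34 → 47.
Second coordinate: 27, 64, 125, 216, 343, 512 → 729 (perfect cubes: 3³, 4³, 5³, …).
For the third coordinate, alternating steps +2, +9, +2, +9, …: 1, 3, 12, 14, 23, 25 → 34.
Combining the parts gives (47, 729, 34).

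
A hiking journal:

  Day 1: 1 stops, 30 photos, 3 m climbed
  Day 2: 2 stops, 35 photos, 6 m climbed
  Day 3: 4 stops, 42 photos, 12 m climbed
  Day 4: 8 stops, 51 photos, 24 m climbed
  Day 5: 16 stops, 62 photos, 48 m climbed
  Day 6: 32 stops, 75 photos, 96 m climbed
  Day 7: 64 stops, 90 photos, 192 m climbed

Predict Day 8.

128 stops, 107 photos, 384 m climbed

Stops: ×2 each step; 1, 2, 4, 8, 16, 32, 64 → 128.
Photos goes 30, 35, 42, 51, 62, 75, 90 → 107 (differences are 5, 7, 9, … (increasing by 2 each time)).
M climbed — ×2 each step: 3, 6, 12, 24, 48, 96, 192 → 384.
Combining the parts gives 128 stops, 107 photos, 384 m climbed.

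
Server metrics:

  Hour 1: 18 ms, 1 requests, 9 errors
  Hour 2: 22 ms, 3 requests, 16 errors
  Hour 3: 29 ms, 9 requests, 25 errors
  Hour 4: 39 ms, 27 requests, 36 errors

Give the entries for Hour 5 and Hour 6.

Ms: differences are 4, 7, 10, … (increasing by 3 each time); 18, 22, 29, 39 → 52 → 68.
For the requests, ×3 each step: 1, 3, 9, 27 → 81 → 243.
Errors: perfect squares: 3², 4², 5², …, so 9, 16, 25, 36 → 49 → 64.
Putting the parts together: 52 ms, 81 requests, 49 errors and then 68 ms, 243 requests, 64 errors.

52 ms, 81 requests, 49 errors; 68 ms, 243 requests, 64 errors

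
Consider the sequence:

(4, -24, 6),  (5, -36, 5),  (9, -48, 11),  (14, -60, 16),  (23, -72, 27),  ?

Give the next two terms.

First value goes 4, 5, 9, 14, 23 → 37 → 60 (each term is the sum of the two before it).
Second value: −12 each step; -24, -36, -48, -60, -72 → -84 → -96.
Third value — each term is the sum of the two before it: 6, 5, 11, 16, 27 → 43 → 70.
So the next two terms are (37, -84, 43) and (60, -96, 70).

(37, -84, 43), (60, -96, 70)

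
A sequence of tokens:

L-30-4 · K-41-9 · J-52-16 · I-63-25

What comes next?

Letter — letters move back 1 place in the alphabet: L, K, J, I → H.
Second component goes 30, 41, 52, 63 → 74 (+11 each step).
For the third component, perfect squares: 2², 3², 4², …: 4, 9, 16, 25 → 36.
So the next token is H-74-36.

H-74-36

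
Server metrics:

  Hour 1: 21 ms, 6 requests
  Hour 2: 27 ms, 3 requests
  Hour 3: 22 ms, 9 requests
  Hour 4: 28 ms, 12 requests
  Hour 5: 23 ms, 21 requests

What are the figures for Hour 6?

Ms goes 21, 27, 22, 28, 23 → 29 (alternating steps +6, −5, +6, −5, …).
Requests — each term is the sum of the two before it: 6, 3, 9, 12, 21 → 33.
Combining the parts gives 29 ms, 33 requests.

29 ms, 33 requests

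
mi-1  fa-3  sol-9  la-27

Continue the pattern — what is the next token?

For the note, runs through the solfège scale do→ti: mi, fa, sol, la → ti.
Second component: ×3 each step, so 1, 3, 9, 27 → 81.
So the next token is ti-81.

ti-81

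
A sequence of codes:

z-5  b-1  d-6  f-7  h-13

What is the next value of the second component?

20

Second component goes 5, 1, 6, 7, 13 → 20 (each term is the sum of the two before it).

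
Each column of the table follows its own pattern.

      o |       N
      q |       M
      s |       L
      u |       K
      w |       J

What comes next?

y  I

First letter: letters move forward 2 places in the alphabet; o, q, s, u, w → y.
For the second letter, letters move back 1 place in the alphabet: N, M, L, K, J → I.
Putting it together: y  I.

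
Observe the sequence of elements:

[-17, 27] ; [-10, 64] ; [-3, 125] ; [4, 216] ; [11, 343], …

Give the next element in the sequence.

First value: +7 each step; -17, -10, -3, 4, 11 → 18.
For the second value, perfect cubes: 3³, 4³, 5³, …: 27, 64, 125, 216, 343 → 512.
Combining the parts gives [18, 512].

[18, 512]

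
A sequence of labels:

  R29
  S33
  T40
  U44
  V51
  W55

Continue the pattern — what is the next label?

X62

Letter: letters move forward 1 place in the alphabet; R, S, T, U, V, W → X.
For the second component, alternating steps +4, +7, +4, +7, …: 29, 33, 40, 44, 51, 55 → 62.
So the next label is X62.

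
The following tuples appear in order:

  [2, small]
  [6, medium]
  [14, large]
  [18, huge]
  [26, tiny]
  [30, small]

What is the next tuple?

[38, medium]

First component: alternating steps +4, +8, +4, +8, …; 2, 6, 14, 18, 26, 30 → 38.
Size: repeats small → medium → large → huge → tiny; small, medium, large, huge, tiny, small → medium.
Putting it together: [38, medium].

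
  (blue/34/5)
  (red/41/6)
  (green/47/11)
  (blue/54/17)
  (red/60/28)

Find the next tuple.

(green/67/45)

Colour: repeats blue → red → green, so blue, red, green, blue, red → green.
Second part goes 34, 41, 47, 54, 60 → 67 (alternating steps +7, +6, +7, +6, …).
For the third part, each term is the sum of the two before it: 5, 6, 11, 17, 28 → 45.
Putting it together: (green/67/45).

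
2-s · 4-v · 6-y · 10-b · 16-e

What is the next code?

26-h

First component goes 2, 4, 6, 10, 16 → 26 (each term is the sum of the two before it).
Letter: letters move forward 3 places in the alphabet, wrapping Z→A, so s, v, y, b, e → h.
Combining the parts gives 26-h.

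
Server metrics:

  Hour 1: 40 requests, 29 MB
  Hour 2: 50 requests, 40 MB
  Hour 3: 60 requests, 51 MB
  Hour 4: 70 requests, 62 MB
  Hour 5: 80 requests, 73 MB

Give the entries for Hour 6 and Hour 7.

90 requests, 84 MB; 100 requests, 95 MB

Requests: +10 each step, so 40, 50, 60, 70, 80 → 90 → 100.
MB: +11 each step, so 29, 40, 51, 62, 73 → 84 → 95.
Putting the parts together: 90 requests, 84 MB and then 100 requests, 95 MB.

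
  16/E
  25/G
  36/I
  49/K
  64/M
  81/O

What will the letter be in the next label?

Q

For the letter, letters move forward 2 places in the alphabet: E, G, I, K, M, O → Q.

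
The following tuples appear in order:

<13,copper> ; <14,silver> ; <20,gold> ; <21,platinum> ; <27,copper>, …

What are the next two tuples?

<28,silver>, <34,gold>

First entry: alternating steps +1, +6, +1, +6, …; 13, 14, 20, 21, 27 → 28 → 34.
Metal: repeats copper → silver → gold → platinum; copper, silver, gold, platinum, copper → silver → gold.
So the next two tuples are <28,silver> and <34,gold>.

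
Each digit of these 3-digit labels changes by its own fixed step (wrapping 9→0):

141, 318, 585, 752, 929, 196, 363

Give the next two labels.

First digit: 1, 3, 5, 7, 9, 1, 3 → 5 → 7 (+2 each step, mod 10).
For the second digit, −3 each step, mod 10: 4, 1, 8, 5, 2, 9, 6 → 3 → 0.
Third digit goes 1, 8, 5, 2, 9, 6, 3 → 0 → 7 (−3 each step, mod 10).
Putting the parts together: 530 and then 707.

530, 707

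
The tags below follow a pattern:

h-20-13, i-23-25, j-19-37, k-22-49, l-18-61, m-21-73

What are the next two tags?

Letter: letters move forward 1 place in the alphabet; h, i, j, k, l, m → n → o.
For the second component, alternating steps +3, −4, +3, −4, …: 20, 23, 19, 22, 18, 21 → 17 → 20.
Third component: 13, 25, 37, 49, 61, 73 → 85 → 97 (+12 each step).
Putting the parts together: n-17-85 and then o-20-97.

n-17-85 then o-20-97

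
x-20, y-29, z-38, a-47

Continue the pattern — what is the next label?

b-56

Letter: x, y, z, a → b (letters move forward 1 place in the alphabet, wrapping Z→A).
Second component: +9 each step; 20, 29, 38, 47 → 56.
Putting it together: b-56.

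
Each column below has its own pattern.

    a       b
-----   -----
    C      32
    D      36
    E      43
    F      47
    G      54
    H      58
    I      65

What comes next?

J  69

Column a goes C, D, E, F, G, H, I → J (letters move forward 1 place in the alphabet).
Column b: alternating steps +4, +7, +4, +7, …, so 32, 36, 43, 47, 54, 58, 65 → 69.
So the next row is J  69.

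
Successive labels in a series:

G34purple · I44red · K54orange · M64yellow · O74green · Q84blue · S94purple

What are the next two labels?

Letter goes G, I, K, M, O, Q, S → U → W (letters move forward 2 places in the alphabet).
Second component — +10 each step: 34, 44, 54, 64, 74, 84, 94 → 104 → 114.
Colour — repeats purple → red → orange → yellow → green → blue: purple, red, orange, yellow, green, blue, purple → red → orange.
So the next two labels are U104red and W114orange.

U104red then W114orange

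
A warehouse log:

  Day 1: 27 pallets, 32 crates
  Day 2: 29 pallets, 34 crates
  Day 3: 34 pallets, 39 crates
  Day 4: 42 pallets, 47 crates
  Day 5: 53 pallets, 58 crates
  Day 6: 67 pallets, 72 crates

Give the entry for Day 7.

84 pallets, 89 crates

For the pallets, differences are 2, 5, 8, … (increasing by 3 each time): 27, 29, 34, 42, 53, 67 → 84.
For the crates, always 5 more than the pallets: 32, 34, 39, 47, 58, 72 → 89.
Putting it together: 84 pallets, 89 crates.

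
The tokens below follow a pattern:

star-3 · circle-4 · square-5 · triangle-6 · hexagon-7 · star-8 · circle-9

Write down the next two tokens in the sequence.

square-10, triangle-11

Shape goes star, circle, square, triangle, hexagon, star, circle → square → triangle (repeats star → circle → square → triangle → hexagon).
Second component — +1 each step: 3, 4, 5, 6, 7, 8, 9 → 10 → 11.
Putting the parts together: square-10 and then triangle-11.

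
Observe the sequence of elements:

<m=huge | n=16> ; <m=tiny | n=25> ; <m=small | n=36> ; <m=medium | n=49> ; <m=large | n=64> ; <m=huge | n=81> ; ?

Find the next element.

<m=tiny | n=100>

M: repeats huge → tiny → small → medium → large, so huge, tiny, small, medium, large, huge → tiny.
N: 16, 25, 36, 49, 64, 81 → 100 (perfect squares: 4², 5², 6², …).
Combining the parts gives <m=tiny | n=100>.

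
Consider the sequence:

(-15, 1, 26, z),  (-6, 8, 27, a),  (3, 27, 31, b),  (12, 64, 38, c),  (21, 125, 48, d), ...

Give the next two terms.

(30, 216, 61, e), (39, 343, 77, f)

For the first slot, +9 each step: -15, -6, 3, 12, 21 → 30 → 39.
Second slot — perfect cubes: 1³, 2³, 3³, …: 1, 8, 27, 64, 125 → 216 → 343.
Third slot: 26, 27, 31, 38, 48 → 61 → 77 (differences are 1, 4, 7, … (increasing by 3 each time)).
Letter — letters move forward 1 place in the alphabet, wrapping Z→A: z, a, b, c, d → e → f.
So the next two terms are (30, 216, 61, e) and (39, 343, 77, f).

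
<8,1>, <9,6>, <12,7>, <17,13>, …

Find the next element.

First coordinate — differences are 1, 3, 5, … (increasing by 2 each time): 8, 9, 12, 17 → 24.
Second coordinate: 1, 6, 7, 13 → 20 (each term is the sum of the two before it).
So the next element is <24,20>.

<24,20>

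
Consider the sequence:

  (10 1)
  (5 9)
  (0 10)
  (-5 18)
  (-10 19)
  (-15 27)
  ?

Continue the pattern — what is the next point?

First slot — −5 each step: 10, 5, 0, -5, -10, -15 → -20.
Second slot: alternating steps +8, +1, +8, +1, …, so 1, 9, 10, 18, 19, 27 → 28.
So the next point is (-20 28).

(-20 28)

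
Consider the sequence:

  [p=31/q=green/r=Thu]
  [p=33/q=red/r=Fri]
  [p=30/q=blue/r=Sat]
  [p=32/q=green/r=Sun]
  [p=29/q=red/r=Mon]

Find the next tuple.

P: alternating steps +2, −3, +2, −3, …; 31, 33, 30, 32, 29 → 31.
For the q, repeats green → red → blue: green, red, blue, green, red → blue.
For the r, runs through the weekdays Mon→Sun: Thu, Fri, Sat, Sun, Mon → Tue.
Putting it together: [p=31/q=blue/r=Tue].

[p=31/q=blue/r=Tue]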